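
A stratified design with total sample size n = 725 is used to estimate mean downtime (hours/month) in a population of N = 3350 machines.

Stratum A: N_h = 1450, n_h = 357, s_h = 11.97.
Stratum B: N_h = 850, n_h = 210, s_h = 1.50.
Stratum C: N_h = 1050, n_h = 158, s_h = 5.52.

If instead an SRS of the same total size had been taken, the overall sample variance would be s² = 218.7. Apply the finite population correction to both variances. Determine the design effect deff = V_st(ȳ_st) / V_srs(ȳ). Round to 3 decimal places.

V̂(ȳ_st) = Σ W_h² (1 − n_h/N_h) s_h²/n_h, with W_h = N_h/N and N = 3350:
  stratum A: (1450/3350)²·(1 − 357/1450)·11.97²/357 = 0.0566785
  stratum B: (850/3350)²·(1 − 210/850)·1.50²/210 = 0.000519365
  stratum C: (1050/3350)²·(1 − 158/1050)·5.52²/158 = 0.0160948
V_st = 0.0732927
V_srs = (1 − 725/3350)·218.7/725 = 0.236372
deff = V_st / V_srs = 0.0732927/0.236372 = 0.3101

deff ≈ 0.310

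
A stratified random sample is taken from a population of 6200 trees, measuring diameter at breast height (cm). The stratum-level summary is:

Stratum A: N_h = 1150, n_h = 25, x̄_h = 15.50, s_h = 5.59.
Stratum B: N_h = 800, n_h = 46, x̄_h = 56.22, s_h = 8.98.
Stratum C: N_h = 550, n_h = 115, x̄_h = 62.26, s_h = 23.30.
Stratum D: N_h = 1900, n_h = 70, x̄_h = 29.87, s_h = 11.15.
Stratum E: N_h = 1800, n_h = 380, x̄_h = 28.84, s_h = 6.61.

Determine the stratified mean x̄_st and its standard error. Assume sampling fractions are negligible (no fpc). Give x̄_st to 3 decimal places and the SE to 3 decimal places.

x̄_st = Σ W_h x̄_h = (1150·15.50 + 800·56.22 + 550·62.26 + 1900·29.87 + 1800·28.84)/6200 = 33.17887
V̂(x̄_st) = Σ W_h² s_h²/n_h, with W_h = N_h/N and N = 6200:
  stratum A: (1150/6200)²·5.59²/25 = 0.0430027
  stratum B: (800/6200)²·8.98²/46 = 0.0291871
  stratum C: (550/6200)²·23.30²/115 = 0.0371498
  stratum D: (1900/6200)²·11.15²/70 = 0.166792
  stratum E: (1800/6200)²·6.61²/380 = 0.00969128
V̂(x̄_st) = 0.285823
SE(x̄_st) = √0.285823 = 0.534624

x̄_st ≈ 33.179, SE ≈ 0.535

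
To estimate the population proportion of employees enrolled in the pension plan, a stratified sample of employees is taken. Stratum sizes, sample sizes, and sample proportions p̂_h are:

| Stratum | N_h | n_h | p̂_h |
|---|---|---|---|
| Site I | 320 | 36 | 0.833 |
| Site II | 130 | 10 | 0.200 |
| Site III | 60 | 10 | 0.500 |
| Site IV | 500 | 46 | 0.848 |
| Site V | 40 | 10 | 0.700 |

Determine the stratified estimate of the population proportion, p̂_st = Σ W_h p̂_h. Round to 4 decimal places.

N = 1050; stratum weights W_h = N_h/N.
p̂_st = Σ W_h p̂_h = (320·0.833 + 130·0.200 + 60·0.500 + 500·0.848 + 40·0.700)/1050 = 0.73768

p̂_st ≈ 0.7377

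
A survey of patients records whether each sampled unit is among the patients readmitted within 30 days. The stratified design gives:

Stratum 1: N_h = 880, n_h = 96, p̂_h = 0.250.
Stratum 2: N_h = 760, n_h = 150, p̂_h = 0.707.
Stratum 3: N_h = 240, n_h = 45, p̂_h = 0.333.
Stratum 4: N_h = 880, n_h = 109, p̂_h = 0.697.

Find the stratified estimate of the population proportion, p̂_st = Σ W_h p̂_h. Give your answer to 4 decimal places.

N = 2760; stratum weights W_h = N_h/N.
p̂_st = Σ W_h p̂_h = (880·0.250 + 760·0.707 + 240·0.333 + 880·0.697)/2760 = 0.52558

p̂_st ≈ 0.5256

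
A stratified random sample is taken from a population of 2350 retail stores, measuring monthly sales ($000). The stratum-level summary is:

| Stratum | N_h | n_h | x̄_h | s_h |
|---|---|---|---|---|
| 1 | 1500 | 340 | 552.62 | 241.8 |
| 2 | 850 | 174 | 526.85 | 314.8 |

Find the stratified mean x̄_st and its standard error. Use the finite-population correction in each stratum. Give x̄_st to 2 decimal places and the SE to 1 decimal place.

x̄_st = Σ W_h x̄_h = (1500·552.62 + 850·526.85)/2350 = 543.29894
V̂(x̄_st) = Σ W_h² (1 − n_h/N_h) s_h²/n_h, with W_h = N_h/N and N = 2350:
  stratum 1: (1500/2350)²·(1 − 340/1500)·241.8²/340 = 54.181
  stratum 2: (850/2350)²·(1 − 174/850)·314.8²/174 = 59.2584
V̂(x̄_st) = 113.439
SE(x̄_st) = √113.439 = 10.6508

x̄_st ≈ 543.30, SE ≈ 10.7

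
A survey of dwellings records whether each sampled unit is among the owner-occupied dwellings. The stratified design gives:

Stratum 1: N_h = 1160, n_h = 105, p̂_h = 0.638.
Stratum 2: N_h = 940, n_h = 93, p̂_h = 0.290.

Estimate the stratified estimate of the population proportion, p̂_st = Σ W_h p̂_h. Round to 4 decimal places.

p̂_st ≈ 0.4822

N = 2100; stratum weights W_h = N_h/N.
p̂_st = Σ W_h p̂_h = (1160·0.638 + 940·0.290)/2100 = 0.48223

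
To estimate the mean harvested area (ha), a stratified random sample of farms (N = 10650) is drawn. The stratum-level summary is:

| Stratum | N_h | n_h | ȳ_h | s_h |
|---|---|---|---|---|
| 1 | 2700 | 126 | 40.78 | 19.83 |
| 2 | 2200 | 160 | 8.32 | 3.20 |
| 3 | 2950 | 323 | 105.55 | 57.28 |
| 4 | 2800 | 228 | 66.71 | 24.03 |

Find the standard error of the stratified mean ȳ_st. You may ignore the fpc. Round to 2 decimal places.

V̂(ȳ_st) = Σ W_h² s_h²/n_h, with W_h = N_h/N and N = 10650:
  stratum 1: (2700/10650)²·19.83²/126 = 0.200587
  stratum 2: (2200/10650)²·3.20²/160 = 0.00273103
  stratum 3: (2950/10650)²·57.28²/323 = 0.779378
  stratum 4: (2800/10650)²·24.03²/228 = 0.175061
V̂(ȳ_st) = 1.15776
SE(ȳ_st) = √1.15776 = 1.07599

SE(ȳ_st) ≈ 1.08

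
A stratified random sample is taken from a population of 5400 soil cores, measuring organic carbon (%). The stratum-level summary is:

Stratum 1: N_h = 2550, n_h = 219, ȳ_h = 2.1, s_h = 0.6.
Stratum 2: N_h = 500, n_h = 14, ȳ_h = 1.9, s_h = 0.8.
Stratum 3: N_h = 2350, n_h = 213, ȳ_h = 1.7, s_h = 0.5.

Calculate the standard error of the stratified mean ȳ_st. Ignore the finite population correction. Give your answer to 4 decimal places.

SE(ȳ_st) ≈ 0.0313

V̂(ȳ_st) = Σ W_h² s_h²/n_h, with W_h = N_h/N and N = 5400:
  stratum 1: (2550/5400)²·0.6²/219 = 0.000366565
  stratum 2: (500/5400)²·0.8²/14 = 0.000391926
  stratum 3: (2350/5400)²·0.5²/213 = 0.000222284
V̂(ȳ_st) = 0.000980776
SE(ȳ_st) = √0.000980776 = 0.0313173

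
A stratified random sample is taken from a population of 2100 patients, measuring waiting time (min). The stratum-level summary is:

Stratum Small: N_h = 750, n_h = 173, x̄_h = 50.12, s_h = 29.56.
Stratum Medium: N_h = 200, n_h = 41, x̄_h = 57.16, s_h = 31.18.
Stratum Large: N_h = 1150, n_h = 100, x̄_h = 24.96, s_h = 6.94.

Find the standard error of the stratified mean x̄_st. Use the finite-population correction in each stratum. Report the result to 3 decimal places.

SE(x̄_st) ≈ 0.894

V̂(x̄_st) = Σ W_h² (1 − n_h/N_h) s_h²/n_h, with W_h = N_h/N and N = 2100:
  stratum Small: (750/2100)²·(1 − 173/750)·29.56²/173 = 0.495634
  stratum Medium: (200/2100)²·(1 − 41/200)·31.18²/41 = 0.170985
  stratum Large: (1150/2100)²·(1 − 100/1150)·6.94²/100 = 0.131877
V̂(x̄_st) = 0.798495
SE(x̄_st) = √0.798495 = 0.893586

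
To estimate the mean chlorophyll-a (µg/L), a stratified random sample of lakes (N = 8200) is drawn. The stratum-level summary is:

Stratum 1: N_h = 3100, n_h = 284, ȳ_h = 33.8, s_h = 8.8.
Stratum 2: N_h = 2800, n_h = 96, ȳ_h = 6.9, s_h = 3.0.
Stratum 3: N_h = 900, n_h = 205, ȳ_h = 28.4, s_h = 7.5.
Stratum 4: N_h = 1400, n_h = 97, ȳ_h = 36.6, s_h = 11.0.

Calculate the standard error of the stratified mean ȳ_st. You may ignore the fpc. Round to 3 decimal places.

SE(ȳ_st) ≈ 0.299

V̂(ȳ_st) = Σ W_h² s_h²/n_h, with W_h = N_h/N and N = 8200:
  stratum 1: (3100/8200)²·8.8²/284 = 0.0389711
  stratum 2: (2800/8200)²·3.0²/96 = 0.010931
  stratum 3: (900/8200)²·7.5²/205 = 0.00330541
  stratum 4: (1400/8200)²·11.0²/97 = 0.0363615
V̂(ȳ_st) = 0.089569
SE(ȳ_st) = √0.089569 = 0.299281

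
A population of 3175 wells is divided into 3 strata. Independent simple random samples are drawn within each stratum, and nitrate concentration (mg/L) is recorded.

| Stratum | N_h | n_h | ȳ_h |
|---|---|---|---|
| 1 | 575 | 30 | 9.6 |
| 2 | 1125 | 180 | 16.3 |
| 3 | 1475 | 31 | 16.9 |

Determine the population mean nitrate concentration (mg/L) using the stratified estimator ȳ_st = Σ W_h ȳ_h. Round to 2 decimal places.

ȳ_st ≈ 15.37

N = Σ N_h = 3175. Stratum weights W_h = N_h/N.
ȳ_st = (575·9.6 + 1125·16.3 + 1475·16.9) / 3175 = 15.3654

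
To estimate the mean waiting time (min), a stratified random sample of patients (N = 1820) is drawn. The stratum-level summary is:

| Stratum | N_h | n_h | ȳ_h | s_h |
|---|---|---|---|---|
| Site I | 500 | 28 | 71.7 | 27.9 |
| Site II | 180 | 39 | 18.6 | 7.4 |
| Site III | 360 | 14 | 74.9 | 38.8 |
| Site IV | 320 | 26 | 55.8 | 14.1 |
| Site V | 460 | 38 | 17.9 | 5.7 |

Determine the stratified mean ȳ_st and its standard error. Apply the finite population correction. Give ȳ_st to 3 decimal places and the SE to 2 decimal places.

ȳ_st = Σ W_h ȳ_h = (500·71.7 + 180·18.6 + 360·74.9 + 320·55.8 + 460·17.9)/1820 = 50.68791
V̂(ȳ_st) = Σ W_h² (1 − n_h/N_h) s_h²/n_h, with W_h = N_h/N and N = 1820:
  stratum Site I: (500/1820)²·(1 − 28/500)·27.9²/28 = 1.9807
  stratum Site II: (180/1820)²·(1 − 39/180)·7.4²/39 = 0.0107584
  stratum Site III: (360/1820)²·(1 − 14/360)·38.8²/14 = 4.04363
  stratum Site IV: (320/1820)²·(1 − 26/320)·14.1²/26 = 0.21718
  stratum Site V: (460/1820)²·(1 − 38/460)·5.7²/38 = 0.0501064
V̂(ȳ_st) = 6.30238
SE(ȳ_st) = √6.30238 = 2.51045

ȳ_st ≈ 50.688, SE ≈ 2.51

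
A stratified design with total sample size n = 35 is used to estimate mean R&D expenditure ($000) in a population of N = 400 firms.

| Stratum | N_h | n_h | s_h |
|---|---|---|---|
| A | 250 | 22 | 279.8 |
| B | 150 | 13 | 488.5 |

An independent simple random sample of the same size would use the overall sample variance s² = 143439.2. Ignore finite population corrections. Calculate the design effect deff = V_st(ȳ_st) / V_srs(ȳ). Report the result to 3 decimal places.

deff ≈ 0.969

V̂(ȳ_st) = Σ W_h² s_h²/n_h, with W_h = N_h/N and N = 400:
  stratum A: (250/400)²·279.8²/22 = 1390.06
  stratum B: (150/400)²·488.5²/13 = 2581.36
V_st = 3971.42
V_srs = s²/n = 143439.2/35 = 4098.26
deff = V_st / V_srs = 3971.42/4098.26 = 0.9690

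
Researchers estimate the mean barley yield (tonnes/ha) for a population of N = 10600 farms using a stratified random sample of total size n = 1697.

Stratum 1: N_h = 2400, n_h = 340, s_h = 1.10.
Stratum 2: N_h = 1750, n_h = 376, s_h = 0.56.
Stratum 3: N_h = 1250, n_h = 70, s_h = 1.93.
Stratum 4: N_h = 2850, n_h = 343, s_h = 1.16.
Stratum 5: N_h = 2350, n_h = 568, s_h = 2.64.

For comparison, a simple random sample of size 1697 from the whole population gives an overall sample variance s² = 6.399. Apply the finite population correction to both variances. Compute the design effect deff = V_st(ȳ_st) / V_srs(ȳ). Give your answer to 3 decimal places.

V̂(ȳ_st) = Σ W_h² (1 − n_h/N_h) s_h²/n_h, with W_h = N_h/N and N = 10600:
  stratum 1: (2400/10600)²·(1 − 340/2400)·1.10²/340 = 0.000156593
  stratum 2: (1750/10600)²·(1 − 376/1750)·0.56²/376 = 1.78485e-05
  stratum 3: (1250/10600)²·(1 − 70/1250)·1.93²/70 = 0.000698549
  stratum 4: (2850/10600)²·(1 − 343/2850)·1.16²/343 = 0.000249465
  stratum 5: (2350/10600)²·(1 − 568/2350)·2.64²/568 = 0.000457323
V_st = 0.00157978
V_srs = (1 − 1697/10600)·6.399/1697 = 0.00316709
deff = V_st / V_srs = 0.00157978/0.00316709 = 0.4988

deff ≈ 0.499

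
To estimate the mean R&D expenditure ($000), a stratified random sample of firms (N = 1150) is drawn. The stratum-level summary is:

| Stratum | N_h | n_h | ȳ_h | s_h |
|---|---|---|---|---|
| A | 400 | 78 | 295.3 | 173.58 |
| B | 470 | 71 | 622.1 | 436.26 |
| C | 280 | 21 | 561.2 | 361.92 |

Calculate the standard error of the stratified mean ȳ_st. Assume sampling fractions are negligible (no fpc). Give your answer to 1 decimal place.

SE(ȳ_st) ≈ 29.4

V̂(ȳ_st) = Σ W_h² s_h²/n_h, with W_h = N_h/N and N = 1150:
  stratum A: (400/1150)²·173.58²/78 = 46.7336
  stratum B: (470/1150)²·436.26²/71 = 447.747
  stratum C: (280/1150)²·361.92²/21 = 369.765
V̂(ȳ_st) = 864.246
SE(ȳ_st) = √864.246 = 29.3981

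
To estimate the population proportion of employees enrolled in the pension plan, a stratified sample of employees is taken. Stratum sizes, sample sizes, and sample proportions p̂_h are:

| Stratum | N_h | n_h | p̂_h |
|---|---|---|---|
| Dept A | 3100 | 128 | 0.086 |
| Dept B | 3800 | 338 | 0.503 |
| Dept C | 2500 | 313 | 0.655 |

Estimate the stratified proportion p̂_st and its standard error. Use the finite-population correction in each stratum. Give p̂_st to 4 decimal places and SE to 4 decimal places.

p̂_st ≈ 0.4059, SE ≈ 0.0148

N = 9400; stratum weights W_h = N_h/N.
p̂_st = Σ W_h p̂_h = (3100·0.086 + 3800·0.503 + 2500·0.655)/9400 = 0.40590
V̂(p̂_st) = Σ W_h² (1 − n_h/N_h) p̂_h(1−p̂_h)/(n_h−1):
  stratum Dept A: (3100/9400)²·(1 − 128/3100)·0.086·0.914/127 = 6.45351e-05
  stratum Dept B: (3800/9400)²·(1 − 338/3800)·0.503·0.497/337 = 0.000110446
  stratum Dept C: (2500/9400)²·(1 − 313/2500)·0.655·0.345/312 = 4.48166e-05
V̂(p̂_st) = 0.000219798; SE = √V̂ = 0.0148256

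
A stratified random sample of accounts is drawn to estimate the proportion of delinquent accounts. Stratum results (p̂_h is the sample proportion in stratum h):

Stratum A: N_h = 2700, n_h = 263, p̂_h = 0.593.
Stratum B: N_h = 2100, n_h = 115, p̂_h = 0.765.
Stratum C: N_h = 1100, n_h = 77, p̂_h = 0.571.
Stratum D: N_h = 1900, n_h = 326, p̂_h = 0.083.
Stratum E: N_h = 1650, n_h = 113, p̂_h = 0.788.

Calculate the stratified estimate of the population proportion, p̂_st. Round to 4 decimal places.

p̂_st ≈ 0.5602

N = 9450; stratum weights W_h = N_h/N.
p̂_st = Σ W_h p̂_h = (2700·0.593 + 2100·0.765 + 1100·0.571 + 1900·0.083 + 1650·0.788)/9450 = 0.56017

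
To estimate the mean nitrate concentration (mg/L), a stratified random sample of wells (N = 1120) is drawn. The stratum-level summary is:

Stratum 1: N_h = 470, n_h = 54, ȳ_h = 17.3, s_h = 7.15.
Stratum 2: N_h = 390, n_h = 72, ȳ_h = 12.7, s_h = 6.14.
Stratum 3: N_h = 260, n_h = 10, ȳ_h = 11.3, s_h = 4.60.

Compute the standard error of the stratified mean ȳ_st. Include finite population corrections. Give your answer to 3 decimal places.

V̂(ȳ_st) = Σ W_h² (1 − n_h/N_h) s_h²/n_h, with W_h = N_h/N and N = 1120:
  stratum 1: (470/1120)²·(1 − 54/470)·7.15²/54 = 0.147562
  stratum 2: (390/1120)²·(1 − 72/390)·6.14²/72 = 0.0517678
  stratum 3: (260/1120)²·(1 − 10/260)·4.60²/10 = 0.109646
V̂(ȳ_st) = 0.308976
SE(ȳ_st) = √0.308976 = 0.555856

SE(ȳ_st) ≈ 0.556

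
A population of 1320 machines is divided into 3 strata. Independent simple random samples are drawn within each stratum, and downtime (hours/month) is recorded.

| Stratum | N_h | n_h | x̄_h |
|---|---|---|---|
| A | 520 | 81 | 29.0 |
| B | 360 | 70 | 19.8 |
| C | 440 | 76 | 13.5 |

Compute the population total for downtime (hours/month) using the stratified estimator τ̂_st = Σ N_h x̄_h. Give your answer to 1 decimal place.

τ̂_st ≈ 28148.0

τ̂_st = Σ N_h x̄_h = 520·29.0 + 360·19.8 + 440·13.5 = 28148.0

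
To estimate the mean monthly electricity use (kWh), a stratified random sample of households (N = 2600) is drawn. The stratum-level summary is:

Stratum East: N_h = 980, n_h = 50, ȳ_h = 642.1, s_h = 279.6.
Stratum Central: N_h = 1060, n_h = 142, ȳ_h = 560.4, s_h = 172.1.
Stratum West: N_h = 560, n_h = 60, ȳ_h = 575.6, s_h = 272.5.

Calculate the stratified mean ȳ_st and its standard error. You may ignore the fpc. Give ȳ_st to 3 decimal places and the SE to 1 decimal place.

ȳ_st = Σ W_h ȳ_h = (980·642.1 + 1060·560.4 + 560·575.6)/2600 = 594.46846
V̂(ȳ_st) = Σ W_h² s_h²/n_h, with W_h = N_h/N and N = 2600:
  stratum East: (980/2600)²·279.6²/50 = 222.131
  stratum Central: (1060/2600)²·172.1²/142 = 34.6688
  stratum West: (560/2600)²·272.5²/60 = 57.4131
V̂(ȳ_st) = 314.213
SE(ȳ_st) = √314.213 = 17.7261

ȳ_st ≈ 594.468, SE ≈ 17.7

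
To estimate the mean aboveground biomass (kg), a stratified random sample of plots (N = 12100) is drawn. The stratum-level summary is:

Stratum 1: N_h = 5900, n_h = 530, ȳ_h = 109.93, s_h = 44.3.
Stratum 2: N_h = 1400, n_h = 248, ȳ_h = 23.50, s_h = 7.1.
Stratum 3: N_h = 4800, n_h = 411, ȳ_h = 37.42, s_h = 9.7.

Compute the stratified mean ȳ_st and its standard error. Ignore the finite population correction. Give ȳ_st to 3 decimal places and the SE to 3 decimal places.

ȳ_st = Σ W_h ȳ_h = (5900·109.93 + 1400·23.50 + 4800·37.42)/12100 = 71.16554
V̂(ȳ_st) = Σ W_h² s_h²/n_h, with W_h = N_h/N and N = 12100:
  stratum 1: (5900/12100)²·44.3²/530 = 0.880369
  stratum 2: (1400/12100)²·7.1²/248 = 0.00272114
  stratum 3: (4800/12100)²·9.7²/411 = 0.0360258
V̂(ȳ_st) = 0.919116
SE(ȳ_st) = √0.919116 = 0.958705

ȳ_st ≈ 71.166, SE ≈ 0.959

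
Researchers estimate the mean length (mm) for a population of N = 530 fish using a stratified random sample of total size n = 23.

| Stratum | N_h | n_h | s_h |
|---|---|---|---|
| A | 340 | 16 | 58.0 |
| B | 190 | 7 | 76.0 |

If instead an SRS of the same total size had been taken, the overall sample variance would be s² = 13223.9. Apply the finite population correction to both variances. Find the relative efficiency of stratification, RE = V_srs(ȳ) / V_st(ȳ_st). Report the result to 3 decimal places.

V̂(ȳ_st) = Σ W_h² (1 − n_h/N_h) s_h²/n_h, with W_h = N_h/N and N = 530:
  stratum A: (340/530)²·(1 − 16/340)·58.0²/16 = 82.4533
  stratum B: (190/530)²·(1 − 7/190)·76.0²/7 = 102.137
V_st = 184.59
V_srs = (1 − 23/530)·13223.9/23 = 550.001
Relative efficiency = V_srs / V_st = 550.001/184.59 = 2.9796

RE ≈ 2.980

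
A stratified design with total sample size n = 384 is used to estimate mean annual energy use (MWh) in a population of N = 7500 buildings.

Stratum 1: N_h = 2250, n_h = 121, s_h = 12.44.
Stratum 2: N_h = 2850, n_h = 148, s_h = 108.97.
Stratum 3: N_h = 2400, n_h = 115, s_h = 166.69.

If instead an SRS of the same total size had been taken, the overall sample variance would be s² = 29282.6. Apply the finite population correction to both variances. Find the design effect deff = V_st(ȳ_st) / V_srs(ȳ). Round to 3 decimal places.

deff ≈ 0.479

V̂(ȳ_st) = Σ W_h² (1 − n_h/N_h) s_h²/n_h, with W_h = N_h/N and N = 7500:
  stratum 1: (2250/7500)²·(1 − 121/2250)·12.44²/121 = 0.108916
  stratum 2: (2850/7500)²·(1 − 148/2850)·108.97²/148 = 10.984
  stratum 3: (2400/7500)²·(1 − 115/2400)·166.69²/115 = 23.5557
V_st = 34.6486
V_srs = (1 − 384/7500)·29282.6/384 = 72.3524
deff = V_st / V_srs = 34.6486/72.3524 = 0.4789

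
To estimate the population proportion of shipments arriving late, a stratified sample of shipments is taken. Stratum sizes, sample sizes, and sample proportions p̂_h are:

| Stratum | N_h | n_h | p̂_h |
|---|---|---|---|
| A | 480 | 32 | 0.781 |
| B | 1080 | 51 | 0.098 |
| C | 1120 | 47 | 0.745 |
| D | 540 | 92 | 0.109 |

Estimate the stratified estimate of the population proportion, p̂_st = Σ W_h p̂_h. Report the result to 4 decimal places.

p̂_st ≈ 0.4267

N = 3220; stratum weights W_h = N_h/N.
p̂_st = Σ W_h p̂_h = (480·0.781 + 1080·0.098 + 1120·0.745 + 540·0.109)/3220 = 0.42670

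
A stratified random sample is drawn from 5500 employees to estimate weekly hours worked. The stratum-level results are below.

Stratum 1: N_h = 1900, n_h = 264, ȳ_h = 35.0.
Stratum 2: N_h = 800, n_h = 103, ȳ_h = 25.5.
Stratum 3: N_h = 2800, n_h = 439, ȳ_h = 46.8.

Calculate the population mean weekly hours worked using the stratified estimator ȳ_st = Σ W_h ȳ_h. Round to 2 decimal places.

N = Σ N_h = 5500. Stratum weights W_h = N_h/N.
ȳ_st = (1900·35.0 + 800·25.5 + 2800·46.8) / 5500 = 39.6255

ȳ_st ≈ 39.63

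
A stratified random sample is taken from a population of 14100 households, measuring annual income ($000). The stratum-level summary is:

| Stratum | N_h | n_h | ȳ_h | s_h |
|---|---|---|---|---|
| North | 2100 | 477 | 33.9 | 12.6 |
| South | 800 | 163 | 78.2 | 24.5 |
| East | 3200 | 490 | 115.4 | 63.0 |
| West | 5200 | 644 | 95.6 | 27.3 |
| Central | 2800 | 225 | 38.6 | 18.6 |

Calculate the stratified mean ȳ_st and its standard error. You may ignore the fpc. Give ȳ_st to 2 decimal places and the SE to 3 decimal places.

ȳ_st ≈ 78.60, SE ≈ 0.809

ȳ_st = Σ W_h ȳ_h = (2100·33.9 + 800·78.2 + 3200·115.4 + 5200·95.6 + 2800·38.6)/14100 = 78.59787
V̂(ȳ_st) = Σ W_h² s_h²/n_h, with W_h = N_h/N and N = 14100:
  stratum North: (2100/14100)²·12.6²/477 = 0.00738283
  stratum South: (800/14100)²·24.5²/163 = 0.0118546
  stratum East: (3200/14100)²·63.0²/490 = 0.417202
  stratum West: (5200/14100)²·27.3²/644 = 0.157401
  stratum Central: (2800/14100)²·18.6²/225 = 0.0606347
V̂(ȳ_st) = 0.654476
SE(ȳ_st) = √0.654476 = 0.808997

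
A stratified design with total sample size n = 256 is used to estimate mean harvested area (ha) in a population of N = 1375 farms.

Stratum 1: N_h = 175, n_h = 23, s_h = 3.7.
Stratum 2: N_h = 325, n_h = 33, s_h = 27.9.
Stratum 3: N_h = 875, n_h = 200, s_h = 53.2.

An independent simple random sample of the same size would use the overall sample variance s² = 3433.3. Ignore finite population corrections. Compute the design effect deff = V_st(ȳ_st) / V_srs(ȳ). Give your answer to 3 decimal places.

deff ≈ 0.526

V̂(ȳ_st) = Σ W_h² s_h²/n_h, with W_h = N_h/N and N = 1375:
  stratum 1: (175/1375)²·3.7²/23 = 0.00964154
  stratum 2: (325/1375)²·27.9²/33 = 1.31782
  stratum 3: (875/1375)²·53.2²/200 = 5.73065
V_st = 7.05811
V_srs = s²/n = 3433.3/256 = 13.4113
deff = V_st / V_srs = 7.05811/13.4113 = 0.5263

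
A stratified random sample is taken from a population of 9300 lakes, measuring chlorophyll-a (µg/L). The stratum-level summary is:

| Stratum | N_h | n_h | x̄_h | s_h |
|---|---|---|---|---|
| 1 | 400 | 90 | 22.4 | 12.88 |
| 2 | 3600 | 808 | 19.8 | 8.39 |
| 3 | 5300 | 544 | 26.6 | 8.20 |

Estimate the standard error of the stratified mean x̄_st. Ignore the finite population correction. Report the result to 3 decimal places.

SE(x̄_st) ≈ 0.238

V̂(x̄_st) = Σ W_h² s_h²/n_h, with W_h = N_h/N and N = 9300:
  stratum 1: (400/9300)²·12.88²/90 = 0.00340991
  stratum 2: (3600/9300)²·8.39²/808 = 0.0130542
  stratum 3: (5300/9300)²·8.20²/544 = 0.0401434
V̂(x̄_st) = 0.0566076
SE(x̄_st) = √0.0566076 = 0.237924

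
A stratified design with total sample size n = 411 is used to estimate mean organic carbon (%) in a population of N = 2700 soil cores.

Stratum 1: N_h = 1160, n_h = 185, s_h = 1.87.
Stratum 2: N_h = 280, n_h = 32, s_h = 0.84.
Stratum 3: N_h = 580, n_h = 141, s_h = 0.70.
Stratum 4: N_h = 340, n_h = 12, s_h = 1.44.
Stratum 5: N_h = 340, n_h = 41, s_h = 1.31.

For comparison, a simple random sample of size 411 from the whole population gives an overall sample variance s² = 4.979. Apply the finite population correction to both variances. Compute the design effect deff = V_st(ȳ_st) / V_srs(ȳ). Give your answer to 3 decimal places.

deff ≈ 0.632

V̂(ȳ_st) = Σ W_h² (1 − n_h/N_h) s_h²/n_h, with W_h = N_h/N and N = 2700:
  stratum 1: (1160/2700)²·(1 − 185/1160)·1.87²/185 = 0.00293256
  stratum 2: (280/2700)²·(1 − 32/280)·0.84²/32 = 0.000210035
  stratum 3: (580/2700)²·(1 − 141/580)·0.70²/141 = 0.000121379
  stratum 4: (340/2700)²·(1 − 12/340)·1.44²/12 = 0.00264344
  stratum 5: (340/2700)²·(1 − 41/340)·1.31²/41 = 0.000583689
V_st = 0.0064911
V_srs = (1 − 411/2700)·4.979/411 = 0.0102703
deff = V_st / V_srs = 0.0064911/0.0102703 = 0.6320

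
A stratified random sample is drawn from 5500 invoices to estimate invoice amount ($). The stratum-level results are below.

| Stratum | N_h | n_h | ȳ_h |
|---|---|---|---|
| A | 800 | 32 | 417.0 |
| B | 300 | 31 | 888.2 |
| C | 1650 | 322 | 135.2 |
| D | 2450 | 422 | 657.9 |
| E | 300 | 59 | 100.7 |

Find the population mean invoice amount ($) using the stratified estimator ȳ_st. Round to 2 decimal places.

ȳ_st ≈ 448.22

N = Σ N_h = 5500. Stratum weights W_h = N_h/N.
ȳ_st = (800·417.0 + 300·888.2 + 1650·135.2 + 2450·657.9 + 300·100.7) / 5500 = 448.2191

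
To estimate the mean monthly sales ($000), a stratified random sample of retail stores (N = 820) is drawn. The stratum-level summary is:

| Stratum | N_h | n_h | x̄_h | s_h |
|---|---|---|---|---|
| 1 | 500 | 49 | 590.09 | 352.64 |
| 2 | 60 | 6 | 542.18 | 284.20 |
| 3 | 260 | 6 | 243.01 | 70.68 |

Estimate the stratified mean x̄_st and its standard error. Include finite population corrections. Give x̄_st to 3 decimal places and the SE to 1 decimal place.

x̄_st = Σ W_h x̄_h = (500·590.09 + 60·542.18 + 260·243.01)/820 = 476.53463
V̂(x̄_st) = Σ W_h² (1 − n_h/N_h) s_h²/n_h, with W_h = N_h/N and N = 820:
  stratum 1: (500/820)²·(1 − 49/500)·352.64²/49 = 851.11
  stratum 2: (60/820)²·(1 − 6/60)·284.20²/6 = 64.8656
  stratum 3: (260/820)²·(1 − 6/260)·70.68²/6 = 81.7751
V̂(x̄_st) = 997.751
SE(x̄_st) = √997.751 = 31.5872

x̄_st ≈ 476.535, SE ≈ 31.6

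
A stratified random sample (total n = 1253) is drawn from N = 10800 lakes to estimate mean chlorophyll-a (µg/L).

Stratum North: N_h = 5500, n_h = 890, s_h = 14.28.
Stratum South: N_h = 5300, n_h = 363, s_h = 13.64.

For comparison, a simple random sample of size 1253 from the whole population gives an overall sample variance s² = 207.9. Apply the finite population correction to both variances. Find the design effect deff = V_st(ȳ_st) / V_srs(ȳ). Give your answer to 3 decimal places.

deff ≈ 1.123

V̂(ȳ_st) = Σ W_h² (1 − n_h/N_h) s_h²/n_h, with W_h = N_h/N and N = 10800:
  stratum North: (5500/10800)²·(1 − 890/5500)·14.28²/890 = 0.0498061
  stratum South: (5300/10800)²·(1 − 363/5300)·13.64²/363 = 0.114978
V_st = 0.164784
V_srs = (1 − 1253/10800)·207.9/1253 = 0.146672
deff = V_st / V_srs = 0.164784/0.146672 = 1.1235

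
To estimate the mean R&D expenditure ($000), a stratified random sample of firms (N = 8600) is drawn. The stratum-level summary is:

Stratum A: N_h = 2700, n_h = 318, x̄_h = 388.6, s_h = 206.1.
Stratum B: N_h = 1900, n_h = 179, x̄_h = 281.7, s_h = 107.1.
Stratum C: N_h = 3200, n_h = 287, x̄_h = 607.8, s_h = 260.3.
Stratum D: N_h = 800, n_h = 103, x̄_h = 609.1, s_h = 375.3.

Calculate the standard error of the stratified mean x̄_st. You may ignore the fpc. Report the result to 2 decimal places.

V̂(x̄_st) = Σ W_h² s_h²/n_h, with W_h = N_h/N and N = 8600:
  stratum A: (2700/8600)²·206.1²/318 = 13.1662
  stratum B: (1900/8600)²·107.1²/179 = 3.12778
  stratum C: (3200/8600)²·260.3²/287 = 32.6866
  stratum D: (800/8600)²·375.3²/103 = 11.8332
V̂(x̄_st) = 60.8138
SE(x̄_st) = √60.8138 = 7.79832

SE(x̄_st) ≈ 7.80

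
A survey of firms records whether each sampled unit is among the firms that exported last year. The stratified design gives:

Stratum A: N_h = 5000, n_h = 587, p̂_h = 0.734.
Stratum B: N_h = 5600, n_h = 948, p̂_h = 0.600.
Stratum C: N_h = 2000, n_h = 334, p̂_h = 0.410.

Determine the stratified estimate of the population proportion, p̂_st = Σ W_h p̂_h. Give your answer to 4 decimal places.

N = 12600; stratum weights W_h = N_h/N.
p̂_st = Σ W_h p̂_h = (5000·0.734 + 5600·0.600 + 2000·0.410)/12600 = 0.62302

p̂_st ≈ 0.6230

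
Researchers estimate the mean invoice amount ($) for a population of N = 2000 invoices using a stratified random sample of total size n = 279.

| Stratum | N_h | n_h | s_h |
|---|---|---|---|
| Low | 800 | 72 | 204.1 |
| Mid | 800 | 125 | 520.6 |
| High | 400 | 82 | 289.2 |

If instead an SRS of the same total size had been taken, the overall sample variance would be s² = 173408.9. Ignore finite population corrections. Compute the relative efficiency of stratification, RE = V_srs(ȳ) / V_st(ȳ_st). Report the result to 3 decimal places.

RE ≈ 1.294

V̂(ȳ_st) = Σ W_h² s_h²/n_h, with W_h = N_h/N and N = 2000:
  stratum Low: (800/2000)²·204.1²/72 = 92.5707
  stratum Mid: (800/2000)²·520.6²/125 = 346.911
  stratum High: (400/2000)²·289.2²/82 = 40.7984
V_st = 480.28
V_srs = s²/n = 173408.9/279 = 621.537
Relative efficiency = V_srs / V_st = 621.537/480.28 = 1.2941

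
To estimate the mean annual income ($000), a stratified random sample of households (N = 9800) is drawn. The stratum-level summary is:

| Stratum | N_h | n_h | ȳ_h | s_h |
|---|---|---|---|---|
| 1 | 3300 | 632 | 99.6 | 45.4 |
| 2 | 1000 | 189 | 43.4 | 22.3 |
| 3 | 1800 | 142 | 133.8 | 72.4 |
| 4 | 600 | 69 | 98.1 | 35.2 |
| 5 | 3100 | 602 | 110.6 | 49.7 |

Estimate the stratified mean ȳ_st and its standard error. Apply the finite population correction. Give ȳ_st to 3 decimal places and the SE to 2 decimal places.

ȳ_st = Σ W_h ȳ_h = (3300·99.6 + 1000·43.4 + 1800·133.8 + 600·98.1 + 3100·110.6)/9800 = 103.53469
V̂(ȳ_st) = Σ W_h² (1 − n_h/N_h) s_h²/n_h, with W_h = N_h/N and N = 9800:
  stratum 1: (3300/9800)²·(1 − 632/3300)·45.4²/632 = 0.29898
  stratum 2: (1000/9800)²·(1 − 189/1000)·22.3²/189 = 0.0222186
  stratum 3: (1800/9800)²·(1 − 142/1800)·72.4²/142 = 1.14708
  stratum 4: (600/9800)²·(1 − 69/600)·35.2²/69 = 0.0595703
  stratum 5: (3100/9800)²·(1 − 602/3100)·49.7²/602 = 0.33084
V̂(ȳ_st) = 1.85869
SE(ȳ_st) = √1.85869 = 1.36334

ȳ_st ≈ 103.535, SE ≈ 1.36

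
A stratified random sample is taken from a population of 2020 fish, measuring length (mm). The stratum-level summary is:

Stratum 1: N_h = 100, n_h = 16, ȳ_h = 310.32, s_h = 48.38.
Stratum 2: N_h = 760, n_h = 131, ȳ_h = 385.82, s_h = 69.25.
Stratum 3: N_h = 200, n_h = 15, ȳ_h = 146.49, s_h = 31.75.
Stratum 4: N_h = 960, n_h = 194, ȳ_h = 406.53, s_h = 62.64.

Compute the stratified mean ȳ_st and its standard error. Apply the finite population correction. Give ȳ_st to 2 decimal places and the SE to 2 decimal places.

ȳ_st = Σ W_h ȳ_h = (100·310.32 + 760·385.82 + 200·146.49 + 960·406.53)/2020 = 368.22871
V̂(ȳ_st) = Σ W_h² (1 − n_h/N_h) s_h²/n_h, with W_h = N_h/N and N = 2020:
  stratum 1: (100/2020)²·(1 − 16/100)·48.38²/16 = 0.301154
  stratum 2: (760/2020)²·(1 − 131/760)·69.25²/131 = 4.28874
  stratum 3: (200/2020)²·(1 − 15/200)·31.75²/15 = 0.60939
  stratum 4: (960/2020)²·(1 − 194/960)·62.64²/194 = 3.64501
V̂(ȳ_st) = 8.8443
SE(ȳ_st) = √8.8443 = 2.97394

ȳ_st ≈ 368.23, SE ≈ 2.97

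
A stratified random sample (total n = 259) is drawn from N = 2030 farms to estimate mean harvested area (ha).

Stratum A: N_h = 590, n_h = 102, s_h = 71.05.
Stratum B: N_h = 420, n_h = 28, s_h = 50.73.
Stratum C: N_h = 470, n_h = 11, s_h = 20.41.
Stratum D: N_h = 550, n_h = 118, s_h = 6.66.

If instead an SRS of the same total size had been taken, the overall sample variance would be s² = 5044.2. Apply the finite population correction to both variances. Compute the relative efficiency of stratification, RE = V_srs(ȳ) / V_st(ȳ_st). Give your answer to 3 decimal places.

RE ≈ 1.860

V̂(ȳ_st) = Σ W_h² (1 − n_h/N_h) s_h²/n_h, with W_h = N_h/N and N = 2030:
  stratum A: (590/2030)²·(1 − 102/590)·71.05²/102 = 3.45786
  stratum B: (420/2030)²·(1 − 28/420)·50.73²/28 = 3.6721
  stratum C: (470/2030)²·(1 − 11/470)·20.41²/11 = 1.98249
  stratum D: (550/2030)²·(1 − 118/550)·6.66²/118 = 0.0216731
V_st = 9.13413
V_srs = (1 − 259/2030)·5044.2/259 = 16.9908
Relative efficiency = V_srs / V_st = 16.9908/9.13413 = 1.8601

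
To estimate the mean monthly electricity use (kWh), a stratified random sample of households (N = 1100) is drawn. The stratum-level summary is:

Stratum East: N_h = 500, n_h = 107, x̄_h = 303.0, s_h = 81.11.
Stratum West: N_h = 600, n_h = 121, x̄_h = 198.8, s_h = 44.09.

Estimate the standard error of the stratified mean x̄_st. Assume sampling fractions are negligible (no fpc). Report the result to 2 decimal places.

SE(x̄_st) ≈ 4.18

V̂(x̄_st) = Σ W_h² s_h²/n_h, with W_h = N_h/N and N = 1100:
  stratum East: (500/1100)²·81.11²/107 = 12.7034
  stratum West: (600/1100)²·44.09²/121 = 4.77982
V̂(x̄_st) = 17.4832
SE(x̄_st) = √17.4832 = 4.18129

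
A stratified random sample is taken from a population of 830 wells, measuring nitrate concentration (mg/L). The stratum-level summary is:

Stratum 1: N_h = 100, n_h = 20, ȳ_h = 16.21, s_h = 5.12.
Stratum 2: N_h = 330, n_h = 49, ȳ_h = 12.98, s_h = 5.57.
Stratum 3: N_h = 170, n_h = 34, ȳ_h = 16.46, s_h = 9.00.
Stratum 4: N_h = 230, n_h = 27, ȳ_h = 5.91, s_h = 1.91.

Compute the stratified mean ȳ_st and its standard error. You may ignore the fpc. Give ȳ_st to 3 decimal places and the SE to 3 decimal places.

ȳ_st = Σ W_h ȳ_h = (100·16.21 + 330·12.98 + 170·16.46 + 230·5.91)/830 = 12.12277
V̂(ȳ_st) = Σ W_h² s_h²/n_h, with W_h = N_h/N and N = 830:
  stratum 1: (100/830)²·5.12²/20 = 0.0190263
  stratum 2: (330/830)²·5.57²/49 = 0.100089
  stratum 3: (170/830)²·9.00²/34 = 0.0999419
  stratum 4: (230/830)²·1.91²/27 = 0.0103753
V̂(ȳ_st) = 0.229432
SE(ȳ_st) = √0.229432 = 0.478991

ȳ_st ≈ 12.123, SE ≈ 0.479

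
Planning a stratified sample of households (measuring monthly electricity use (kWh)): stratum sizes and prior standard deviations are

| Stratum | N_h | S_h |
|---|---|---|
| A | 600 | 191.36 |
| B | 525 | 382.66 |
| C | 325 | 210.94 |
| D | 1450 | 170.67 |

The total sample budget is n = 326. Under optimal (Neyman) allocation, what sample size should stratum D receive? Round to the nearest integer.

Neyman allocation: n_h = n · N_h S_h / Σ N_i S_i, with n = 326.
  stratum A: N_h·S_h = 600·191.36 = 114816.00
  stratum B: N_h·S_h = 525·382.66 = 200896.50
  stratum C: N_h·S_h = 325·210.94 = 68555.50
  stratum D: N_h·S_h = 1450·170.67 = 247471.50
Σ N_h S_h = 631739.50
n for stratum D = 326·247471.50/631739.50 = 127.704 → 128

128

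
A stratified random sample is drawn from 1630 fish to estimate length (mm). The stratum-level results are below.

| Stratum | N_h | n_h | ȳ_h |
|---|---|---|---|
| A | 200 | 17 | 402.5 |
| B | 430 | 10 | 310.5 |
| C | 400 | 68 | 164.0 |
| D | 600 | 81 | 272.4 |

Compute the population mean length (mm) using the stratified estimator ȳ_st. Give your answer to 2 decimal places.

ȳ_st ≈ 271.81

N = Σ N_h = 1630. Stratum weights W_h = N_h/N.
ȳ_st = (200·402.5 + 430·310.5 + 400·164.0 + 600·272.4) / 1630 = 271.8129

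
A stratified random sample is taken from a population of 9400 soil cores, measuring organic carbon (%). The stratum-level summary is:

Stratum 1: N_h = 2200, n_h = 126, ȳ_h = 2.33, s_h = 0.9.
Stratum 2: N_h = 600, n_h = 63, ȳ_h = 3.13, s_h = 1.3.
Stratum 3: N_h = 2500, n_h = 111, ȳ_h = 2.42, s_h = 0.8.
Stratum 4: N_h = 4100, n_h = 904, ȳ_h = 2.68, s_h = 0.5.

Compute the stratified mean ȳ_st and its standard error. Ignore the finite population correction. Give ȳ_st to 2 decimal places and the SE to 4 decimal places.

ȳ_st ≈ 2.56, SE ≈ 0.0304

ȳ_st = Σ W_h ȳ_h = (2200·2.33 + 600·3.13 + 2500·2.42 + 4100·2.68)/9400 = 2.55766
V̂(ȳ_st) = Σ W_h² s_h²/n_h, with W_h = N_h/N and N = 9400:
  stratum 1: (2200/9400)²·0.9²/126 = 0.000352131
  stratum 2: (600/9400)²·1.3²/63 = 0.000109293
  stratum 3: (2500/9400)²·0.8²/111 = 0.000407832
  stratum 4: (4100/9400)²·0.5²/904 = 5.26119e-05
V̂(ȳ_st) = 0.000921868
SE(ȳ_st) = √0.000921868 = 0.0303623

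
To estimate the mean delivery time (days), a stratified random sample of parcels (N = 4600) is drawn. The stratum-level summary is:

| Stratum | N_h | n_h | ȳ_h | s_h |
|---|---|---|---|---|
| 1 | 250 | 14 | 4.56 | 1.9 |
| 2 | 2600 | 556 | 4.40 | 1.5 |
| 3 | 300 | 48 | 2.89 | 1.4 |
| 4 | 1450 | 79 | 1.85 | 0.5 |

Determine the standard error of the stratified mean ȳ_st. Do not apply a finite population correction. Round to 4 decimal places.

V̂(ȳ_st) = Σ W_h² s_h²/n_h, with W_h = N_h/N and N = 4600:
  stratum 1: (250/4600)²·1.9²/14 = 0.000761629
  stratum 2: (2600/4600)²·1.5²/556 = 0.00129282
  stratum 3: (300/4600)²·1.4²/48 = 0.000173677
  stratum 4: (1450/4600)²·0.5²/79 = 0.000314437
V̂(ȳ_st) = 0.00254256
SE(ȳ_st) = √0.00254256 = 0.0504238

SE(ȳ_st) ≈ 0.0504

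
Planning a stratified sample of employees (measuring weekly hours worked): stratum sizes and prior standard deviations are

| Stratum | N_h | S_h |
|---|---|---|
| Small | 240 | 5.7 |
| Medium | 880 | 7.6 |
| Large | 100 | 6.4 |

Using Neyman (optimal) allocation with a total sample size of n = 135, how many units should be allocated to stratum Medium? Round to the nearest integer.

104

Neyman allocation: n_h = n · N_h S_h / Σ N_i S_i, with n = 135.
  stratum Small: N_h·S_h = 240·5.7 = 1368.00
  stratum Medium: N_h·S_h = 880·7.6 = 6688.00
  stratum Large: N_h·S_h = 100·6.4 = 640.00
Σ N_h S_h = 8696.00
n for stratum Medium = 135·6688.00/8696.00 = 103.827 → 104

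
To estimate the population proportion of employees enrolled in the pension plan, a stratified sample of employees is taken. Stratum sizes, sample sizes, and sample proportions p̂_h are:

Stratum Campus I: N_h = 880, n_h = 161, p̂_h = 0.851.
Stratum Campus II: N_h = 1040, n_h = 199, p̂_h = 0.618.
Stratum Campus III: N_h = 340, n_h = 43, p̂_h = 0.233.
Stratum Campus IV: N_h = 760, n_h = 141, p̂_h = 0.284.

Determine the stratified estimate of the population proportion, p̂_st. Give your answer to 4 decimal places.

p̂_st ≈ 0.5585

N = 3020; stratum weights W_h = N_h/N.
p̂_st = Σ W_h p̂_h = (880·0.851 + 1040·0.618 + 340·0.233 + 760·0.284)/3020 = 0.55850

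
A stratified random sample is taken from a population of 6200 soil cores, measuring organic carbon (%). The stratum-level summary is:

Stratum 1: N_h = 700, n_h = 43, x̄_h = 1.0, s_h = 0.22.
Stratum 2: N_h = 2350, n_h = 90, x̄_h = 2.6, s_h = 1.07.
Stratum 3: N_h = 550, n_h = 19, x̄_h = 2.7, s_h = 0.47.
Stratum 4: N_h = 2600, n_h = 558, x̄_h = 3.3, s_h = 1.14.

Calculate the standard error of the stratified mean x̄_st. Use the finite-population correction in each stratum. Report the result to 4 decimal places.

SE(x̄_st) ≈ 0.0467

V̂(x̄_st) = Σ W_h² (1 − n_h/N_h) s_h²/n_h, with W_h = N_h/N and N = 6200:
  stratum 1: (700/6200)²·(1 − 43/700)·0.22²/43 = 1.34666e-05
  stratum 2: (2350/6200)²·(1 − 90/2350)·1.07²/90 = 0.00175759
  stratum 3: (550/6200)²·(1 − 19/550)·0.47²/19 = 8.83316e-05
  stratum 4: (2600/6200)²·(1 − 558/2600)·1.14²/558 = 0.000321678
V̂(x̄_st) = 0.00218107
SE(x̄_st) = √0.00218107 = 0.0467019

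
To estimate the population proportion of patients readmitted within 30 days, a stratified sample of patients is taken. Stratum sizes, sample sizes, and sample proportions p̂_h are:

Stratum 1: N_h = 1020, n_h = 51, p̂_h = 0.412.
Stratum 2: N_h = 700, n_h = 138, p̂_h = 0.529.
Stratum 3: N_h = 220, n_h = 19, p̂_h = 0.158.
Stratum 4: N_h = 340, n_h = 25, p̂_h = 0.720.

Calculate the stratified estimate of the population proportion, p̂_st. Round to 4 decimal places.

N = 2280; stratum weights W_h = N_h/N.
p̂_st = Σ W_h p̂_h = (1020·0.412 + 700·0.529 + 220·0.158 + 340·0.720)/2280 = 0.46934

p̂_st ≈ 0.4693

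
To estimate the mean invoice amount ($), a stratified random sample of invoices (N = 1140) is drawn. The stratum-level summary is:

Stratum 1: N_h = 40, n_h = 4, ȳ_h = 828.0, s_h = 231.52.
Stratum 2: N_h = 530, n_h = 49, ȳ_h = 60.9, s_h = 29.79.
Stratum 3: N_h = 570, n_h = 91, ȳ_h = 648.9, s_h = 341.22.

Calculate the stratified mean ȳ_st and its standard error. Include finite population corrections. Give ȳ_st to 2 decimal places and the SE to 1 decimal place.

ȳ_st = Σ W_h ȳ_h = (40·828.0 + 530·60.9 + 570·648.9)/1140 = 381.81579
V̂(ȳ_st) = Σ W_h² (1 − n_h/N_h) s_h²/n_h, with W_h = N_h/N and N = 1140:
  stratum 1: (40/1140)²·(1 − 4/40)·231.52²/4 = 14.8481
  stratum 2: (530/1140)²·(1 − 49/530)·29.79²/49 = 3.55268
  stratum 3: (570/1140)²·(1 − 91/570)·341.22²/91 = 268.799
V̂(ȳ_st) = 287.2
SE(ȳ_st) = √287.2 = 16.947

ȳ_st ≈ 381.82, SE ≈ 16.9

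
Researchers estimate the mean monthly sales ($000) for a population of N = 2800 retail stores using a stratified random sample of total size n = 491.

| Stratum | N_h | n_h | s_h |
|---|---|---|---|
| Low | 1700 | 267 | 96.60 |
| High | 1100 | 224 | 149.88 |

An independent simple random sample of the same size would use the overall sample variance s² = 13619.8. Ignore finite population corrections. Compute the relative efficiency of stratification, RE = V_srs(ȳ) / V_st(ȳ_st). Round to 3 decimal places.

RE ≈ 0.978

V̂(ȳ_st) = Σ W_h² s_h²/n_h, with W_h = N_h/N and N = 2800:
  stratum Low: (1700/2800)²·96.60²/267 = 12.8832
  stratum High: (1100/2800)²·149.88²/224 = 15.4778
V_st = 28.361
V_srs = s²/n = 13619.8/491 = 27.7389
Relative efficiency = V_srs / V_st = 27.7389/28.361 = 0.9781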